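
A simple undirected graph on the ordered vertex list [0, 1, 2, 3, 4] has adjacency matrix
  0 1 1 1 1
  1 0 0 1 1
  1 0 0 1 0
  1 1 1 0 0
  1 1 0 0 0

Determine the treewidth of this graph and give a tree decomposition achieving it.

The largest bag has 3 vertices, giving width 2; this decomposition certifies tw(G) ≤ 2. Conversely, {0, 1, 3} is a clique of size 3, and the vertices of any clique must share a bag in every tree decomposition; so some bag has ≥ 3 vertices and tw(G) ≥ 2. Hence tw(G) = 2 exactly.

Treewidth 2.
One optimal decomposition is:
Bags: B1 = {0, 1, 4}  B2 = {0, 1, 3}  B3 = {0, 2, 3}
Tree: B1–B2, B2–B3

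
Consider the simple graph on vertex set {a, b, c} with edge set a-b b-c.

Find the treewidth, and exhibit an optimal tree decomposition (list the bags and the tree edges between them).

Treewidth 1.
Bags: B1 = {b, c}  B2 = {a, b}
Tree: B1–B2

Every bag has size at most 2, so the width is 2 − 1 = 1 and tw(G) ≤ 1. G has an edge, so its treewidth is at least 1. Combining the bounds, tw(G) = 1.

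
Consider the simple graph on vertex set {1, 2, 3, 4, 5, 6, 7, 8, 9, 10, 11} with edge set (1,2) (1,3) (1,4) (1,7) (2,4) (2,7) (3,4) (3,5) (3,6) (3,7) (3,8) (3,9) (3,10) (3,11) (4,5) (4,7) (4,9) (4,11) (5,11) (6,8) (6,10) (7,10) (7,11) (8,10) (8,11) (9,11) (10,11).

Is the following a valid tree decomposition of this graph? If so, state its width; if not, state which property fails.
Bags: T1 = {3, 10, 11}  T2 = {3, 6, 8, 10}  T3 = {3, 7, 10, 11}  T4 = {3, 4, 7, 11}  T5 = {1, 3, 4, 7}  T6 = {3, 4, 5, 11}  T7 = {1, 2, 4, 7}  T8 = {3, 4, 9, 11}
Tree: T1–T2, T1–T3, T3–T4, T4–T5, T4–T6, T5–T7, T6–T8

A tree decomposition must satisfy three properties: every vertex lies in some bag; for every edge, both endpoints lie together in some bag; and for every vertex, the bags containing it form a connected subtree. Here edge (8,11) lies in no bag, so the decomposition is invalid.

No — edge (8,11) lies in no bag.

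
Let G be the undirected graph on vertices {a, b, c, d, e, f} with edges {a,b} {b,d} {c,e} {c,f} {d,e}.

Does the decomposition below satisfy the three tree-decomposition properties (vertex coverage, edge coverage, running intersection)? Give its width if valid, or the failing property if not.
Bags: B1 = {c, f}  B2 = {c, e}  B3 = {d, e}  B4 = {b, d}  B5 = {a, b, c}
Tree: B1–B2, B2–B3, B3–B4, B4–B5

A tree decomposition must satisfy three properties: every vertex lies in some bag; for every edge, both endpoints lie together in some bag; and for every vertex, the bags containing it form a connected subtree. Here bags containing vertex c are not connected in the tree, so the decomposition is invalid.

No — bags containing vertex c are not connected in the tree.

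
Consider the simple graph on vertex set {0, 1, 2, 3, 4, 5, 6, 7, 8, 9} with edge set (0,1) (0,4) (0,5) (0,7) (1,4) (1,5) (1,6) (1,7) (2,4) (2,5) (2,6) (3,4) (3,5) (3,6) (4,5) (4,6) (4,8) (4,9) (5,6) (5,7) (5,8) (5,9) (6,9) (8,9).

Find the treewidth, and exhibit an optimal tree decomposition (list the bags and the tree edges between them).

Treewidth 3.
Bags: B1 = {4, 5, 8, 9}  B2 = {4, 5, 6, 9}  B3 = {1, 4, 5, 6}  B4 = {0, 1, 4, 5}  B5 = {2, 4, 5, 6}  B6 = {0, 1, 5, 7}  B7 = {3, 4, 5, 6}
Tree: B1–B2, B2–B3, B3–B4, B2–B5, B4–B6, B3–B7

Every bag has size at most 4, so the width is 4 − 1 = 3 and tw(G) ≤ 3. Conversely, {0, 1, 4, 5} is a clique of size 4, and the vertices of any clique must share a bag in every tree decomposition; so some bag has ≥ 4 vertices and tw(G) ≥ 3. The upper and lower bounds meet at 3, so that is the treewidth.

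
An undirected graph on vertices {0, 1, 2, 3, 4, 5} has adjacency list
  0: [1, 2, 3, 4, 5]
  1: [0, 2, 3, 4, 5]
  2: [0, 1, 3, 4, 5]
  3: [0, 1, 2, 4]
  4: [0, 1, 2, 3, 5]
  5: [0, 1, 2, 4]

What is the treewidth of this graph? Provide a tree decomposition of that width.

Each bag holds 5 vertices, so the decomposition has width 4, which upper-bounds the treewidth. For the lower bound, the 5 vertices {0, 1, 2, 3, 4} are pairwise adjacent, and any tree decomposition puts a clique entirely inside one bag — forcing width ≥ 4. Hence tw(G) = 4 exactly.

Treewidth 4.
Bags: B1 = {0, 1, 2, 3, 4}  B2 = {0, 1, 2, 4, 5}
Tree: B1–B2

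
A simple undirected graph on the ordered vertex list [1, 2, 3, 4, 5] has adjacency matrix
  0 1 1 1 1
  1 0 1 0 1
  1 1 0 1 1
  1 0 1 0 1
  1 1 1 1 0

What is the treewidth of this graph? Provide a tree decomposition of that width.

Treewidth 3.
Bags: B1 = {1, 2, 3, 5}  B2 = {1, 3, 4, 5}
Tree: B1–B2

The largest bag has 4 vertices, giving width 3; this decomposition certifies tw(G) ≤ 3. Conversely, {1, 2, 3, 5} is a clique of size 4, and the vertices of any clique must share a bag in every tree decomposition; so some bag has ≥ 4 vertices and tw(G) ≥ 3. Combining the bounds, tw(G) = 3.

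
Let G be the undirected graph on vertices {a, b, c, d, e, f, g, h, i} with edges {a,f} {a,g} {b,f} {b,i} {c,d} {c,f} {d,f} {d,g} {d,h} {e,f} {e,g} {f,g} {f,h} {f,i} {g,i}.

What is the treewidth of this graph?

2

A width-2 tree decomposition is:
Bags: B1 = {d, f, h}  B2 = {d, f, g}  B3 = {c, d, f}  B4 = {e, f, g}  B5 = {a, f, g}  B6 = {f, g, i}  B7 = {b, f, i}
Tree: B1–B2, B1–B3, B2–B4, B4–B5, B4–B6, B6–B7
Each bag holds 3 vertices, so the decomposition has width 2, which upper-bounds the treewidth. On the other hand G contains the 3-clique {d, f, g}. A clique must lie in a single bag of any decomposition, so no decomposition can have width below 2. Hence tw(G) = 2 exactly.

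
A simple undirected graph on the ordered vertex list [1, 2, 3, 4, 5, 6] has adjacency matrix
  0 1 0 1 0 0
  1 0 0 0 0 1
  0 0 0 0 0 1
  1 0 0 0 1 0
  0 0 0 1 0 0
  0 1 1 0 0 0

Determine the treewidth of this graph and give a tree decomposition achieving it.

Every bag has size at most 2, so the width is 2 − 1 = 1 and tw(G) ≤ 1. Since G has at least one edge (e.g. 5–4), it is not an edgeless graph, so tw(G) ≥ 1. Hence tw(G) = 1 exactly.

Treewidth 1.
Bags: B1 = {4, 5}  B2 = {1, 4}  B3 = {1, 2}  B4 = {2, 6}  B5 = {3, 6}
Tree: B1–B2, B2–B3, B3–B4, B4–B5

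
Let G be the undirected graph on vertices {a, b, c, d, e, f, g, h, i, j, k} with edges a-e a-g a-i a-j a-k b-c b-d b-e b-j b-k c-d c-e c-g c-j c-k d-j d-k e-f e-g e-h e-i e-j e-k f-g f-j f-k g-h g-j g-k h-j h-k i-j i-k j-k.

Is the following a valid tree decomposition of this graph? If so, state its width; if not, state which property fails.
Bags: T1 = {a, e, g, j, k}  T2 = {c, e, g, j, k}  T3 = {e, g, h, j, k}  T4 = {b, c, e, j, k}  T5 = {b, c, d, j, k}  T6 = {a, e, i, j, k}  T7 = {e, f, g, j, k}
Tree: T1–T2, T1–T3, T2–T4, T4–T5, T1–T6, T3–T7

Yes; width 4.

Checking the three conditions: (i) the bags cover all of {a, b, c, d, e, f, g, h, i, j, k}; (ii) for each edge, some bag contains both endpoints; (iii) the bags containing any fixed vertex form a subtree. All hold, so the decomposition is valid with width 5 − 1 = 4.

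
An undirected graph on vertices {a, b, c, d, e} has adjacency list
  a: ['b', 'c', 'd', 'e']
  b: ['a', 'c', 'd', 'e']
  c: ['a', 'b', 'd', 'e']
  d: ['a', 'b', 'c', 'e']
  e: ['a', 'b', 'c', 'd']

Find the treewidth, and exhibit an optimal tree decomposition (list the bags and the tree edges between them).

Treewidth 4.
Bags: B1 = {a, b, c, d, e}
Tree: (single bag)

With just one bag of size 5, the width is 5 − 1 = 4, so tw(G) ≤ 4. On the other hand G contains the 5-clique {a, b, c, d, e}. A clique must lie in a single bag of any decomposition, so no decomposition can have width below 4. Therefore the treewidth is 4.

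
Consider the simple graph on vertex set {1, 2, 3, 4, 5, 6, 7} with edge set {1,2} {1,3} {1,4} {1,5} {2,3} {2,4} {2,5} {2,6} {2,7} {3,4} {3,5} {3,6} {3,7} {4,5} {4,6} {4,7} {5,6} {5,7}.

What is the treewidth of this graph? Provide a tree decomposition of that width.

Treewidth 4.
Bags: B1 = {1, 2, 3, 4, 5}  B2 = {2, 3, 4, 5, 6}  B3 = {2, 3, 4, 5, 7}
Tree: B1–B2, B1–B3

The largest bag has 5 vertices, giving width 4; this decomposition certifies tw(G) ≤ 4. For the lower bound, the 5 vertices {1, 2, 3, 4, 5} are pairwise adjacent, and any tree decomposition puts a clique entirely inside one bag — forcing width ≥ 4. Therefore the treewidth is 4.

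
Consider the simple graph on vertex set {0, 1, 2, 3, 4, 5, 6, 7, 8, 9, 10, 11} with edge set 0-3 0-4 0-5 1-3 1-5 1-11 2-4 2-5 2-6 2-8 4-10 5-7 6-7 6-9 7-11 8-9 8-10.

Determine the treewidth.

A width-3 tree decomposition is:
Bags: B1 = {6, 8, 9, 10}  B2 = {2, 6, 8, 10}  B3 = {2, 4, 6, 10}  B4 = {2, 4, 6, 7}  B5 = {2, 4, 5, 7}  B6 = {0, 4, 5, 7}  B7 = {0, 5, 7, 11}  B8 = {0, 1, 5, 11}  B9 = {0, 1, 3, 11}
Tree: B1–B2, B2–B3, B3–B4, B4–B5, B5–B6, B6–B7, B7–B8, B8–B9
Every bag has size at most 4, so the width is 4 − 1 = 3 and tw(G) ≤ 3. For the lower bound: the 4 vertex sets {8,9,10}, {6}, {2}, {0,4,5,7} are disjoint, each induces a connected subgraph, and every pair is joined by at least one edge of G. Contracting each set to a single vertex therefore yields K_{4} as a minor, and since treewidth is minor-monotone, tw(G) ≥ tw(K_{4}) = 3. Combining the bounds, tw(G) = 3.

3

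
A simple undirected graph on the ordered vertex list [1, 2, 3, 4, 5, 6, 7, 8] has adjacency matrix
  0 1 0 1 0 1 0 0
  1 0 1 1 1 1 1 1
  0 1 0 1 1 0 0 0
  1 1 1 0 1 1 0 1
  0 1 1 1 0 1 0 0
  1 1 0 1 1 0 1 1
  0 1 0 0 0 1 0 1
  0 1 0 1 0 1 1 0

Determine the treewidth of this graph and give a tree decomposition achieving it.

Treewidth 3.
One such decomposition:
Bags: B1 = {2, 4, 5, 6}  B2 = {1, 2, 4, 6}  B3 = {2, 4, 6, 8}  B4 = {2, 6, 7, 8}  B5 = {2, 3, 4, 5}
Tree: B1–B2, B1–B3, B3–B4, B1–B5

Each bag holds 4 vertices, so the decomposition has width 3, which upper-bounds the treewidth. On the other hand G contains the 4-clique {2, 3, 4, 5}. A clique must lie in a single bag of any decomposition, so no decomposition can have width below 3. Combining the bounds, tw(G) = 3.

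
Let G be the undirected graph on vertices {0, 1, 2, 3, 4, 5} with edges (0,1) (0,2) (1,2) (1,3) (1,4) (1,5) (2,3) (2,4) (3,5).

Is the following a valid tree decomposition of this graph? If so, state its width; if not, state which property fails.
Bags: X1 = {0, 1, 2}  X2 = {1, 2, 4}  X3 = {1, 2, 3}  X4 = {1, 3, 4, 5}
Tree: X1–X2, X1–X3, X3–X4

No — bags containing vertex 4 are not connected in the tree.

A tree decomposition must satisfy three properties: every vertex lies in some bag; for every edge, both endpoints lie together in some bag; and for every vertex, the bags containing it form a connected subtree. Here bags containing vertex 4 are not connected in the tree, so the decomposition is invalid.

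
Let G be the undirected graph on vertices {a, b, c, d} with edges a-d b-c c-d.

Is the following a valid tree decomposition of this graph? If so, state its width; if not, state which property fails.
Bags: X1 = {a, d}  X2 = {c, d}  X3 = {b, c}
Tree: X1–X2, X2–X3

Yes; width 1.

Every vertex of G appears in some bag (union = {a, b, c, d}); every edge is covered by a bag; and for each vertex v the set of bags containing v is connected in the bag tree. The decomposition is therefore valid. The largest bag has 2 vertices, so the width is 1.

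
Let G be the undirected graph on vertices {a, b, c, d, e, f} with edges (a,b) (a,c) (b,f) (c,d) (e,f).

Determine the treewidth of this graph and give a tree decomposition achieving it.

Treewidth 1.
One such decomposition:
Bags: B1 = {e, f}  B2 = {b, f}  B3 = {a, b}  B4 = {a, c}  B5 = {c, d}
Tree: B1–B2, B2–B3, B3–B4, B4–B5

The largest bag has 2 vertices, giving width 1; this decomposition certifies tw(G) ≤ 1. Since G has at least one edge (e.g. e–f), it is not an edgeless graph, so tw(G) ≥ 1. Hence tw(G) = 1 exactly.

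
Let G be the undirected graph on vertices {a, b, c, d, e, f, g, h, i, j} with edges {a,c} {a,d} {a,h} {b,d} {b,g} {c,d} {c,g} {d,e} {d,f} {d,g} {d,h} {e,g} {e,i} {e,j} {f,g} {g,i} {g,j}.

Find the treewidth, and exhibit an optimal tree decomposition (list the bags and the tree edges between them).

The largest bag has 3 vertices, giving width 2; this decomposition certifies tw(G) ≤ 2. For the lower bound, the 3 vertices {d, e, g} are pairwise adjacent, and any tree decomposition puts a clique entirely inside one bag — forcing width ≥ 2. Hence tw(G) = 2 exactly.

Treewidth 2.
One optimal decomposition is:
Bags: B1 = {a, c, d}  B2 = {c, d, g}  B3 = {d, e, g}  B4 = {b, d, g}  B5 = {e, g, i}  B6 = {d, f, g}  B7 = {e, g, j}  B8 = {a, d, h}
Tree: B1–B2, B2–B3, B2–B4, B3–B5, B4–B6, B3–B7, B1–B8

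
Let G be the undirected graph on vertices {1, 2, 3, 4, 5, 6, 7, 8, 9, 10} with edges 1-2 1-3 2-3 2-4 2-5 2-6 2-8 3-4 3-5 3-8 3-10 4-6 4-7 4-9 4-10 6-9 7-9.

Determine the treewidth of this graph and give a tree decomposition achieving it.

Treewidth 2.
One optimal decomposition is:
Bags: B1 = {2, 3, 5}  B2 = {2, 3, 4}  B3 = {2, 3, 8}  B4 = {2, 4, 6}  B5 = {4, 6, 9}  B6 = {1, 2, 3}  B7 = {3, 4, 10}  B8 = {4, 7, 9}
Tree: B1–B2, B1–B3, B2–B4, B4–B5, B2–B6, B2–B7, B5–B8

Each bag holds 3 vertices, so the decomposition has width 2, which upper-bounds the treewidth. Conversely, {4, 6, 9} is a clique of size 3, and the vertices of any clique must share a bag in every tree decomposition; so some bag has ≥ 3 vertices and tw(G) ≥ 2. Hence tw(G) = 2 exactly.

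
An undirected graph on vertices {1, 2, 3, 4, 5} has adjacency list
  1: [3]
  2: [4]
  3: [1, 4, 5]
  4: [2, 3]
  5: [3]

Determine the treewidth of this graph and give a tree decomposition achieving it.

Every bag has size at most 2, so the width is 2 − 1 = 1 and tw(G) ≤ 1. G has an edge, so its treewidth is at least 1. Hence tw(G) = 1 exactly.

Treewidth 1.
One such decomposition:
Bags: B1 = {1, 3}  B2 = {3, 4}  B3 = {3, 5}  B4 = {2, 4}
Tree: B1–B2, B2–B3, B2–B4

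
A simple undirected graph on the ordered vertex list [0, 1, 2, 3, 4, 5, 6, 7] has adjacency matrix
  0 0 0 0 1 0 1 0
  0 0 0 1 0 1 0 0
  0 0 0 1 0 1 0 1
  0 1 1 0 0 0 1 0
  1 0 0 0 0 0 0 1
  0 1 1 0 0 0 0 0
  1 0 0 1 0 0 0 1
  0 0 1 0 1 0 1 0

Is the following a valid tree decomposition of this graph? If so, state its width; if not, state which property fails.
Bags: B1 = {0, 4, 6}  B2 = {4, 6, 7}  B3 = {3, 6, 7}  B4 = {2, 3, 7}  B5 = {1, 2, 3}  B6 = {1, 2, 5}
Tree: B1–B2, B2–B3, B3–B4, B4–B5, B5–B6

Vertex coverage: the bags together contain {0, 1, 2, 3, 4, 5, 6, 7}, the full vertex set. Edge coverage: each edge of G has both endpoints in at least one bag. Running intersection: for every vertex, the bags containing it form a connected subtree. All three properties hold, so this is a valid tree decomposition of width max|bag| − 1 = 2, and hence tw(G) ≤ 2.

Yes; width 2.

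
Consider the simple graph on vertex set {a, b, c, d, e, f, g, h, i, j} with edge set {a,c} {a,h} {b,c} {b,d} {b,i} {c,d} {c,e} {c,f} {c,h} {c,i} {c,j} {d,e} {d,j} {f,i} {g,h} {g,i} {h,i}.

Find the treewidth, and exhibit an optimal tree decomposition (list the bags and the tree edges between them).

Treewidth 2.
Bags: B1 = {c, f, i}  B2 = {b, c, i}  B3 = {b, c, d}  B4 = {c, h, i}  B5 = {a, c, h}  B6 = {c, d, e}  B7 = {g, h, i}  B8 = {c, d, j}
Tree: B1–B2, B2–B3, B1–B4, B4–B5, B3–B6, B4–B7, B6–B8

Each bag holds 3 vertices, so the decomposition has width 2, which upper-bounds the treewidth. Conversely, {g, h, i} is a clique of size 3, and the vertices of any clique must share a bag in every tree decomposition; so some bag has ≥ 3 vertices and tw(G) ≥ 2. Therefore the treewidth is 2.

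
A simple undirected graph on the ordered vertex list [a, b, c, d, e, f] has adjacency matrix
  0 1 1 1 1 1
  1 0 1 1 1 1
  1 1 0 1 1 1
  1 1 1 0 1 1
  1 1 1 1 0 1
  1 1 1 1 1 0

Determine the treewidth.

A width-5 tree decomposition is:
Bags: B1 = {a, b, c, d, e, f}
Tree: (single bag)
With just one bag of size 6, the width is 6 − 1 = 5, so tw(G) ≤ 5. On the other hand G contains the 6-clique {a, b, c, d, e, f}. A clique must lie in a single bag of any decomposition, so no decomposition can have width below 5. The upper and lower bounds meet at 5, so that is the treewidth.

5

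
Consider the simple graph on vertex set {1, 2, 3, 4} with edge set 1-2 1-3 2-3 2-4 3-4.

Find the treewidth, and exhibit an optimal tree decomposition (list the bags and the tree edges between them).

Every bag has size at most 3, so the width is 3 − 1 = 2 and tw(G) ≤ 2. For the lower bound, the 3 vertices {1, 2, 3} are pairwise adjacent, and any tree decomposition puts a clique entirely inside one bag — forcing width ≥ 2. Therefore the treewidth is 2.

Treewidth 2.
One optimal decomposition is:
Bags: B1 = {2, 3, 4}  B2 = {1, 2, 3}
Tree: B1–B2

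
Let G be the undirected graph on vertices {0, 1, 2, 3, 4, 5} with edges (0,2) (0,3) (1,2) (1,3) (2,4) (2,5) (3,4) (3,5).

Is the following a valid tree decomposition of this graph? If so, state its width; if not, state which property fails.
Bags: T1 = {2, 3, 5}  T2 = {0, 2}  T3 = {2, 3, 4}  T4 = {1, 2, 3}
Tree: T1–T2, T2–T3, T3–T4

A tree decomposition must satisfy three properties: every vertex lies in some bag; for every edge, both endpoints lie together in some bag; and for every vertex, the bags containing it form a connected subtree. Here edge (3,0) lies in no bag, so the decomposition is invalid.

No — edge (3,0) lies in no bag.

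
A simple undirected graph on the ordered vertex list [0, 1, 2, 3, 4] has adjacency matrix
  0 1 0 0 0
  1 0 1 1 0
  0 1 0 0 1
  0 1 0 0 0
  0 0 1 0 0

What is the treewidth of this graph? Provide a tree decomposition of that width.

Each bag holds 2 vertices, so the decomposition has width 1, which upper-bounds the treewidth. G has an edge, so its treewidth is at least 1. Therefore the treewidth is 1.

Treewidth 1.
One optimal decomposition is:
Bags: B1 = {2, 4}  B2 = {1, 2}  B3 = {1, 3}  B4 = {0, 1}
Tree: B1–B2, B2–B3, B3–B4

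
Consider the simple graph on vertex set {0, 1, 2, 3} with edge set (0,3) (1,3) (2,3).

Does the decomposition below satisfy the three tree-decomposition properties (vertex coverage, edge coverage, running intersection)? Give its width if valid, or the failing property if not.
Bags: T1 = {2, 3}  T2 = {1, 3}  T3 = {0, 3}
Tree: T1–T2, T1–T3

Yes; width 1.

Every vertex of G appears in some bag (union = {0, 1, 2, 3}); every edge is covered by a bag; and for each vertex v the set of bags containing v is connected in the bag tree. The decomposition is therefore valid. The largest bag has 2 vertices, so the width is 1.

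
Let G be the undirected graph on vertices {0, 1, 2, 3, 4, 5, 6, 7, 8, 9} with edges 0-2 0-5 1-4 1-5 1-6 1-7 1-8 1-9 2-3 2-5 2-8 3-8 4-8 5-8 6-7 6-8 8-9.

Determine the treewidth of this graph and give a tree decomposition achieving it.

Treewidth 2.
Bags: B1 = {1, 5, 8}  B2 = {2, 5, 8}  B3 = {1, 6, 8}  B4 = {1, 6, 7}  B5 = {1, 8, 9}  B6 = {2, 3, 8}  B7 = {1, 4, 8}  B8 = {0, 2, 5}
Tree: B1–B2, B1–B3, B3–B4, B3–B5, B2–B6, B1–B7, B2–B8

The largest bag has 3 vertices, giving width 2; this decomposition certifies tw(G) ≤ 2. On the other hand G contains the 3-clique {0, 2, 5}. A clique must lie in a single bag of any decomposition, so no decomposition can have width below 2. Hence tw(G) = 2 exactly.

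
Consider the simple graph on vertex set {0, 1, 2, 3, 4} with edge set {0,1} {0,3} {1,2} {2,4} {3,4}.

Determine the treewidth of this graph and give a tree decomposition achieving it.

Every bag has size at most 3, so the width is 3 − 1 = 2 and tw(G) ≤ 2. For the lower bound, G contains the cycle 4–3–0–1–2–4, so G is not a forest; only forests have treewidth ≤ 1, hence tw(G) ≥ 2. Hence tw(G) = 2 exactly.

Treewidth 2.
One such decomposition:
Bags: B1 = {0, 3, 4}  B2 = {0, 1, 4}  B3 = {1, 2, 4}
Tree: B1–B2, B2–B3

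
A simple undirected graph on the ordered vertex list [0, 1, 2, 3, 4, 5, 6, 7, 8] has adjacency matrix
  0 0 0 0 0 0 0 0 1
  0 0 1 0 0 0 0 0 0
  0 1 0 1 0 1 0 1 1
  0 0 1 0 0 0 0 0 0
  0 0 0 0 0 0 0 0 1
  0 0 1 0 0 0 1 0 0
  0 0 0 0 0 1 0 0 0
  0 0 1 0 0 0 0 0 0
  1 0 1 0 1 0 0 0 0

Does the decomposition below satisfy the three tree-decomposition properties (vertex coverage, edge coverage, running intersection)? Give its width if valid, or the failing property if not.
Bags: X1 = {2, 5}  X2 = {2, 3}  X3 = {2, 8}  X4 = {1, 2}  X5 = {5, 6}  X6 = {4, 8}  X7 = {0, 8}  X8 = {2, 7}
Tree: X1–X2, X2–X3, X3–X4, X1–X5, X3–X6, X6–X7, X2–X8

Checking the three conditions: (i) the bags cover all of {0, 1, 2, 3, 4, 5, 6, 7, 8}; (ii) for each edge, some bag contains both endpoints; (iii) the bags containing any fixed vertex form a subtree. All hold, so the decomposition is valid with width 2 − 1 = 1.

Yes; width 1.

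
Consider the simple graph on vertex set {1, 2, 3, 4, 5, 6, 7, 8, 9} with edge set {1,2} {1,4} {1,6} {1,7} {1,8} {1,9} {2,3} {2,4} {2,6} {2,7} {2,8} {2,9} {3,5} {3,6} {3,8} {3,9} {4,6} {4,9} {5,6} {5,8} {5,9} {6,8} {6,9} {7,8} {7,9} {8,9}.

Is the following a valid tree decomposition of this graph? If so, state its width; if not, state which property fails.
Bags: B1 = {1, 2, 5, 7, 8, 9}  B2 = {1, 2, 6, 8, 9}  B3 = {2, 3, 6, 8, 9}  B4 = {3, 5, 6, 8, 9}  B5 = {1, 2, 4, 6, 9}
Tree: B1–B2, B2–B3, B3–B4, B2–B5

A tree decomposition must satisfy three properties: every vertex lies in some bag; for every edge, both endpoints lie together in some bag; and for every vertex, the bags containing it form a connected subtree. Here bags containing vertex 5 are not connected in the tree, so the decomposition is invalid.

No — bags containing vertex 5 are not connected in the tree.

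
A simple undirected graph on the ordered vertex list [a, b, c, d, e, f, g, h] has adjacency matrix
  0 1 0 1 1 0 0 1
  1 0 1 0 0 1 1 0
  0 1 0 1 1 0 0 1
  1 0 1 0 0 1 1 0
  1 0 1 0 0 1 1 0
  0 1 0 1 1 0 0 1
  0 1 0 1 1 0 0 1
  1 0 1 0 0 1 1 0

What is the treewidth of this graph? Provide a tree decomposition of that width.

Every bag has size at most 5, so the width is 5 − 1 = 4 and tw(G) ≤ 4. For the lower bound: the 5 vertex sets {b,g}, {f,h}, {c,d}, {a}, {e} are disjoint, each induces a connected subgraph, and every pair is joined by at least one edge of G. Contracting each set to a single vertex therefore yields K_{5} as a minor, and since treewidth is minor-monotone, tw(G) ≥ tw(K_{5}) = 4. Therefore the treewidth is 4.

Treewidth 4.
One optimal decomposition is:
Bags: B1 = {a, b, c, f, g}  B2 = {a, c, f, g, h}  B3 = {a, c, d, f, g}  B4 = {a, c, e, f, g}
Tree: B1–B2, B2–B3, B3–B4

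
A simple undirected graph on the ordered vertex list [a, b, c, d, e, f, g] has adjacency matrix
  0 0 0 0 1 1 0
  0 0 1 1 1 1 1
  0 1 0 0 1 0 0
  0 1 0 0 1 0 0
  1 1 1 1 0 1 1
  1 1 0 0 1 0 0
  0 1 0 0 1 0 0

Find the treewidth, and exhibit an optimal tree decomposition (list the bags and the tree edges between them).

Each bag holds 3 vertices, so the decomposition has width 2, which upper-bounds the treewidth. Conversely, {a, e, f} is a clique of size 3, and the vertices of any clique must share a bag in every tree decomposition; so some bag has ≥ 3 vertices and tw(G) ≥ 2. Therefore the treewidth is 2.

Treewidth 2.
Bags: B1 = {b, d, e}  B2 = {b, e, f}  B3 = {b, e, g}  B4 = {b, c, e}  B5 = {a, e, f}
Tree: B1–B2, B1–B3, B1–B4, B2–B5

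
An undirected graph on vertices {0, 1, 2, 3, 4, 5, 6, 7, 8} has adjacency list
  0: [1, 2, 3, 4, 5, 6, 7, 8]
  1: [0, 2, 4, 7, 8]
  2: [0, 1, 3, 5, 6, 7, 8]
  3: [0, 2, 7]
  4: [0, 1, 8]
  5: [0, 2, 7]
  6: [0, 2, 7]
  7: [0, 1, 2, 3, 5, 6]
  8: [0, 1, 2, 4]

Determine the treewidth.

A width-3 tree decomposition is:
Bags: B1 = {0, 1, 2, 8}  B2 = {0, 1, 2, 7}  B3 = {0, 1, 4, 8}  B4 = {0, 2, 6, 7}  B5 = {0, 2, 3, 7}  B6 = {0, 2, 5, 7}
Tree: B1–B2, B1–B3, B2–B4, B2–B5, B4–B6
Every bag has size at most 4, so the width is 4 − 1 = 3 and tw(G) ≤ 3. On the other hand G contains the 4-clique {0, 1, 2, 8}. A clique must lie in a single bag of any decomposition, so no decomposition can have width below 3. Combining the bounds, tw(G) = 3.

3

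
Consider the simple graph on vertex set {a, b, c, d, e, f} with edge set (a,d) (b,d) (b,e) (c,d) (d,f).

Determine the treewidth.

A width-1 tree decomposition is:
Bags: B1 = {a, d}  B2 = {b, d}  B3 = {b, e}  B4 = {d, f}  B5 = {c, d}
Tree: B1–B2, B2–B3, B1–B4, B4–B5
Every bag has size at most 2, so the width is 2 − 1 = 1 and tw(G) ≤ 1. Any graph with an edge has treewidth ≥ 1, and G has the edge a–d. The upper and lower bounds meet at 1, so that is the treewidth.

1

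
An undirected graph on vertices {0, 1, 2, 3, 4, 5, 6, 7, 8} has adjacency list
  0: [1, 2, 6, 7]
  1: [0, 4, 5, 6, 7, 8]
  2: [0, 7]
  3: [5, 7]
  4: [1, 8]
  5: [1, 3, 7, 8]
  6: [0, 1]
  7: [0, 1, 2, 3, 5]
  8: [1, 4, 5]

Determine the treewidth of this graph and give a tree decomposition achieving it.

The largest bag has 3 vertices, giving width 2; this decomposition certifies tw(G) ≤ 2. For the lower bound, the 3 vertices {0, 1, 6} are pairwise adjacent, and any tree decomposition puts a clique entirely inside one bag — forcing width ≥ 2. Combining the bounds, tw(G) = 2.

Treewidth 2.
Bags: B1 = {3, 5, 7}  B2 = {1, 5, 7}  B3 = {0, 1, 7}  B4 = {1, 5, 8}  B5 = {0, 1, 6}  B6 = {1, 4, 8}  B7 = {0, 2, 7}
Tree: B1–B2, B2–B3, B2–B4, B3–B5, B4–B6, B3–B7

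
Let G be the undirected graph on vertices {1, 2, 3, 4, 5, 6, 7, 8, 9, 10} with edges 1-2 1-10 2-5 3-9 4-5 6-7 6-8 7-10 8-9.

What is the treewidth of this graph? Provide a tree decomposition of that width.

Every bag has size at most 2, so the width is 2 − 1 = 1 and tw(G) ≤ 1. Since G has at least one edge (e.g. 3–9), it is not an edgeless graph, so tw(G) ≥ 1. The upper and lower bounds meet at 1, so that is the treewidth.

Treewidth 1.
Bags: B1 = {3, 9}  B2 = {8, 9}  B3 = {6, 8}  B4 = {6, 7}  B5 = {7, 10}  B6 = {1, 10}  B7 = {1, 2}  B8 = {2, 5}  B9 = {4, 5}
Tree: B1–B2, B2–B3, B3–B4, B4–B5, B5–B6, B6–B7, B7–B8, B8–B9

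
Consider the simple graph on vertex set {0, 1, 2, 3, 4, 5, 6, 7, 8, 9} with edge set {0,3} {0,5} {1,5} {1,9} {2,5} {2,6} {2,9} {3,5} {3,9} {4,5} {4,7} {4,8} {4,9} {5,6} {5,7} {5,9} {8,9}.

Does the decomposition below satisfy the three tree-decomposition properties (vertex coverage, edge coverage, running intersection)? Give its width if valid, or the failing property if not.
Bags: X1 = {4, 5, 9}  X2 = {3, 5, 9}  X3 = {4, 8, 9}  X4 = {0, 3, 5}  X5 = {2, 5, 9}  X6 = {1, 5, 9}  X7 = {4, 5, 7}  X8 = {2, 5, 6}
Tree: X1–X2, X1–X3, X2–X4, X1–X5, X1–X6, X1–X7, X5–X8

Every vertex of G appears in some bag (union = {0, 1, 2, 3, 4, 5, 6, 7, 8, 9}); every edge is covered by a bag; and for each vertex v the set of bags containing v is connected in the bag tree. The decomposition is therefore valid. The largest bag has 3 vertices, so the width is 2.

Yes; width 2.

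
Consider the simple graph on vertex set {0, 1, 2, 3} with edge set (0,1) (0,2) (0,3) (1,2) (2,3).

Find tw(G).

A width-2 tree decomposition is:
Bags: B1 = {0, 2, 3}  B2 = {0, 1, 2}
Tree: B1–B2
Every bag has size at most 3, so the width is 3 − 1 = 2 and tw(G) ≤ 2. On the other hand G contains the 3-clique {0, 1, 2}. A clique must lie in a single bag of any decomposition, so no decomposition can have width below 2. Hence tw(G) = 2 exactly.

2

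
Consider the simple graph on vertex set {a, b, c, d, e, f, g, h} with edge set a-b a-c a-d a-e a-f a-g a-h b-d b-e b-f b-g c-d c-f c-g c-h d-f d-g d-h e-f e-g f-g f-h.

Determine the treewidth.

A width-4 tree decomposition is:
Bags: B1 = {a, b, d, f, g}  B2 = {a, c, d, f, g}  B3 = {a, c, d, f, h}  B4 = {a, b, e, f, g}
Tree: B1–B2, B2–B3, B1–B4
Every bag has size at most 5, so the width is 5 − 1 = 4 and tw(G) ≤ 4. On the other hand G contains the 5-clique {a, c, d, f, g}. A clique must lie in a single bag of any decomposition, so no decomposition can have width below 4. Therefore the treewidth is 4.

4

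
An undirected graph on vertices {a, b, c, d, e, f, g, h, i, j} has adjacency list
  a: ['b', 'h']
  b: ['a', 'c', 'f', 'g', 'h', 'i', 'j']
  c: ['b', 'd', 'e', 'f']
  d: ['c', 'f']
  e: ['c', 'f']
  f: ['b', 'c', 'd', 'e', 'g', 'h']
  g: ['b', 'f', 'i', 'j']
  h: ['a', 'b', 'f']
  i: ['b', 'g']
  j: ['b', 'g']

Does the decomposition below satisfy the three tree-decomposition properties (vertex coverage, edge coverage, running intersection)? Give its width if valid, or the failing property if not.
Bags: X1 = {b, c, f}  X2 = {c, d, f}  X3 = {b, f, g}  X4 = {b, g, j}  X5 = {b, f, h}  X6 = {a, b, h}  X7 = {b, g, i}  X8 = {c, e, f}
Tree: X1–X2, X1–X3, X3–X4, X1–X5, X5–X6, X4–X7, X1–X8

Yes; width 2.

Checking the three conditions: (i) the bags cover all of {a, b, c, d, e, f, g, h, i, j}; (ii) for each edge, some bag contains both endpoints; (iii) the bags containing any fixed vertex form a subtree. All hold, so the decomposition is valid with width 3 − 1 = 2.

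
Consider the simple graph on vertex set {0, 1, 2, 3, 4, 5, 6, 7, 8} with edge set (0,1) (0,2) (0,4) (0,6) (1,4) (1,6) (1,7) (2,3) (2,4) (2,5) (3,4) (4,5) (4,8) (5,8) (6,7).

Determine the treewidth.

2

A width-2 tree decomposition is:
Bags: B1 = {2, 3, 4}  B2 = {2, 4, 5}  B3 = {0, 2, 4}  B4 = {0, 1, 4}  B5 = {4, 5, 8}  B6 = {0, 1, 6}  B7 = {1, 6, 7}
Tree: B1–B2, B1–B3, B3–B4, B2–B5, B4–B6, B6–B7
Every bag has size at most 3, so the width is 3 − 1 = 2 and tw(G) ≤ 2. On the other hand G contains the 3-clique {4, 5, 8}. A clique must lie in a single bag of any decomposition, so no decomposition can have width below 2. Therefore the treewidth is 2.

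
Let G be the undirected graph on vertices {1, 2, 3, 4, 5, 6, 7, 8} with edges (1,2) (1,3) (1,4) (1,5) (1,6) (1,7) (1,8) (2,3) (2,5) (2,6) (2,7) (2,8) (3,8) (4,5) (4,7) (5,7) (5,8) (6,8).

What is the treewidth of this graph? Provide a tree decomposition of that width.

Each bag holds 4 vertices, so the decomposition has width 3, which upper-bounds the treewidth. For the lower bound, the 4 vertices {1, 2, 3, 8} are pairwise adjacent, and any tree decomposition puts a clique entirely inside one bag — forcing width ≥ 3. Hence tw(G) = 3 exactly.

Treewidth 3.
Bags: B1 = {1, 2, 6, 8}  B2 = {1, 2, 3, 8}  B3 = {1, 2, 5, 8}  B4 = {1, 2, 5, 7}  B5 = {1, 4, 5, 7}
Tree: B1–B2, B1–B3, B3–B4, B4–B5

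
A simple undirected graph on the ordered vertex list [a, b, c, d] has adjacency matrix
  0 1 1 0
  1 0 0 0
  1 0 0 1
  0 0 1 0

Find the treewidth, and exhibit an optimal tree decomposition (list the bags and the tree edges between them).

The largest bag has 2 vertices, giving width 1; this decomposition certifies tw(G) ≤ 1. G has an edge, so its treewidth is at least 1. Therefore the treewidth is 1.

Treewidth 1.
One optimal decomposition is:
Bags: B1 = {c, d}  B2 = {a, c}  B3 = {a, b}
Tree: B1–B2, B2–B3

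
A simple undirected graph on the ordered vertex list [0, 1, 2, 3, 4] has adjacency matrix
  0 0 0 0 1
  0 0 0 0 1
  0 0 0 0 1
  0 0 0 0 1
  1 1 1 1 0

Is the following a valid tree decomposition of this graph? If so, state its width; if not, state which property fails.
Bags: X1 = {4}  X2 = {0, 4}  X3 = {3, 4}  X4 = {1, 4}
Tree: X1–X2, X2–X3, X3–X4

No — vertex 2 appears in no bag.

A tree decomposition must satisfy three properties: every vertex lies in some bag; for every edge, both endpoints lie together in some bag; and for every vertex, the bags containing it form a connected subtree. Here vertex 2 appears in no bag, so the decomposition is invalid.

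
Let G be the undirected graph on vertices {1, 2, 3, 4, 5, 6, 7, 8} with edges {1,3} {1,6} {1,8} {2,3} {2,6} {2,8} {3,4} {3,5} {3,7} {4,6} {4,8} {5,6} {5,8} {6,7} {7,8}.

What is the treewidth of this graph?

3

A width-3 tree decomposition is:
Bags: B1 = {2, 3, 6, 8}  B2 = {3, 4, 6, 8}  B3 = {1, 3, 6, 8}  B4 = {3, 6, 7, 8}  B5 = {3, 5, 6, 8}
Tree: B1–B2, B2–B3, B3–B4, B4–B5
Every bag has size at most 4, so the width is 4 − 1 = 3 and tw(G) ≤ 3. For the lower bound: the 4 vertex sets {2,8}, {4,6}, {3}, {1} are disjoint, each induces a connected subgraph, and every pair is joined by at least one edge of G. Contracting each set to a single vertex therefore yields K_{4} as a minor, and since treewidth is minor-monotone, tw(G) ≥ tw(K_{4}) = 3. Therefore the treewidth is 3.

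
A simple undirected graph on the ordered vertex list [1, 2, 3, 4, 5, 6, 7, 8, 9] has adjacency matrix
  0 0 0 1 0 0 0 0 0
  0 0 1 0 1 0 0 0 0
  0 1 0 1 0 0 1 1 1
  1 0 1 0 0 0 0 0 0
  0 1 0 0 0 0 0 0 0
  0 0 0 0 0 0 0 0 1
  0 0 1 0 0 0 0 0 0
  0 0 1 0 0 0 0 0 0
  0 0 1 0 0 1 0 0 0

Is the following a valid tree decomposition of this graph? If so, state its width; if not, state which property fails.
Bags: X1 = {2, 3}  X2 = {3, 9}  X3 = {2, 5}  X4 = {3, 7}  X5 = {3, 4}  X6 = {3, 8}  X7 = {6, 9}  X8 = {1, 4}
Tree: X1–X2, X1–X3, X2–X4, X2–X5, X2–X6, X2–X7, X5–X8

Yes; width 1.

Checking the three conditions: (i) the bags cover all of {1, 2, 3, 4, 5, 6, 7, 8, 9}; (ii) for each edge, some bag contains both endpoints; (iii) the bags containing any fixed vertex form a subtree. All hold, so the decomposition is valid with width 2 − 1 = 1.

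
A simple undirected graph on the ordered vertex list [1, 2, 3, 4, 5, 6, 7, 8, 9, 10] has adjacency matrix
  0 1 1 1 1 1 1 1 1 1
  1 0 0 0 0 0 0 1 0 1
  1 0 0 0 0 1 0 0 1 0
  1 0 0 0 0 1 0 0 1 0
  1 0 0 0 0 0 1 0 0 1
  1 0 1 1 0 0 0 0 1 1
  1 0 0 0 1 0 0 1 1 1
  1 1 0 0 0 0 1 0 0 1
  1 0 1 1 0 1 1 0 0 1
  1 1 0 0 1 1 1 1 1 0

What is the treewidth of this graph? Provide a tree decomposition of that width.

Each bag holds 4 vertices, so the decomposition has width 3, which upper-bounds the treewidth. On the other hand G contains the 4-clique {1, 2, 8, 10}. A clique must lie in a single bag of any decomposition, so no decomposition can have width below 3. Hence tw(G) = 3 exactly.

Treewidth 3.
Bags: B1 = {1, 7, 9, 10}  B2 = {1, 6, 9, 10}  B3 = {1, 7, 8, 10}  B4 = {1, 4, 6, 9}  B5 = {1, 5, 7, 10}  B6 = {1, 2, 8, 10}  B7 = {1, 3, 6, 9}
Tree: B1–B2, B1–B3, B2–B4, B3–B5, B3–B6, B4–B7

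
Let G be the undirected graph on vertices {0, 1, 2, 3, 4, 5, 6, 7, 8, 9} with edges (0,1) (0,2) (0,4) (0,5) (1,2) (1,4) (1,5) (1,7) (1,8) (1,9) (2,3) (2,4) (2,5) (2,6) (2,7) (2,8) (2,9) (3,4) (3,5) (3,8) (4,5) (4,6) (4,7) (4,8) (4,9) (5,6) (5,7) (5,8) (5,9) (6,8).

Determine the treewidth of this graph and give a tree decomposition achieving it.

The largest bag has 5 vertices, giving width 4; this decomposition certifies tw(G) ≤ 4. On the other hand G contains the 5-clique {0, 1, 2, 4, 5}. A clique must lie in a single bag of any decomposition, so no decomposition can have width below 4. Therefore the treewidth is 4.

Treewidth 4.
One such decomposition:
Bags: B1 = {2, 3, 4, 5, 8}  B2 = {1, 2, 4, 5, 8}  B3 = {1, 2, 4, 5, 7}  B4 = {1, 2, 4, 5, 9}  B5 = {2, 4, 5, 6, 8}  B6 = {0, 1, 2, 4, 5}
Tree: B1–B2, B2–B3, B3–B4, B2–B5, B2–B6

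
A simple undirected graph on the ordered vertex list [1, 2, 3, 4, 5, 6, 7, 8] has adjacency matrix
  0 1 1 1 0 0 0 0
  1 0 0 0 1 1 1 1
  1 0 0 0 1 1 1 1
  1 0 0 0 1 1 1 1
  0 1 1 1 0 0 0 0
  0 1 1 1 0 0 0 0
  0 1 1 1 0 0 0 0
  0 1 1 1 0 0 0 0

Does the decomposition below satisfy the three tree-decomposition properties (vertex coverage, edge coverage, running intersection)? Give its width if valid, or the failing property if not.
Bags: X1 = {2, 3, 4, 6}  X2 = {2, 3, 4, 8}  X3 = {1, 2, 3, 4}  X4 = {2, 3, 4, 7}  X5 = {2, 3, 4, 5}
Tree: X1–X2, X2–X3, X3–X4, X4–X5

Every vertex of G appears in some bag (union = {1, 2, 3, 4, 5, 6, 7, 8}); every edge is covered by a bag; and for each vertex v the set of bags containing v is connected in the bag tree. The decomposition is therefore valid. The largest bag has 4 vertices, so the width is 3.

Yes; width 3.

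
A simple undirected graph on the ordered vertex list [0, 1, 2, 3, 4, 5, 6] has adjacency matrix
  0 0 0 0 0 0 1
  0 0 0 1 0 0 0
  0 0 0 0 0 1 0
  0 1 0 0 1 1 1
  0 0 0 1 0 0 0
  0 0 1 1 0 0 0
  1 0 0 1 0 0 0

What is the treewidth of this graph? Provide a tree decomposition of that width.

Treewidth 1.
Bags: B1 = {3, 6}  B2 = {3, 5}  B3 = {0, 6}  B4 = {2, 5}  B5 = {3, 4}  B6 = {1, 3}
Tree: B1–B2, B1–B3, B2–B4, B1–B5, B5–B6

Each bag holds 2 vertices, so the decomposition has width 1, which upper-bounds the treewidth. Since G has at least one edge (e.g. 3–6), it is not an edgeless graph, so tw(G) ≥ 1. Combining the bounds, tw(G) = 1.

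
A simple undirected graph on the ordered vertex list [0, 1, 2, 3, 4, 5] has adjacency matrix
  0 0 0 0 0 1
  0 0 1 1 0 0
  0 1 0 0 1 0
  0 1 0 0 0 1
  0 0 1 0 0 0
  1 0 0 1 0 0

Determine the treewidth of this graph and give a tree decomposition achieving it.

The largest bag has 2 vertices, giving width 1; this decomposition certifies tw(G) ≤ 1. G has an edge, so its treewidth is at least 1. Hence tw(G) = 1 exactly.

Treewidth 1.
One such decomposition:
Bags: B1 = {2, 4}  B2 = {1, 2}  B3 = {1, 3}  B4 = {3, 5}  B5 = {0, 5}
Tree: B1–B2, B2–B3, B3–B4, B4–B5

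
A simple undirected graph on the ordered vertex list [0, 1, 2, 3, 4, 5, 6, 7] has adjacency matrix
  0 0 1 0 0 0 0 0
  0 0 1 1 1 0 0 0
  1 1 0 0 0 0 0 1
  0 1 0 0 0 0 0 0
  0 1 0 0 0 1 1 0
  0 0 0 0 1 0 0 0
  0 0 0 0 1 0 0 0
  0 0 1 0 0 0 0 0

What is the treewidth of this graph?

1

A width-1 tree decomposition is:
Bags: B1 = {1, 2}  B2 = {1, 4}  B3 = {1, 3}  B4 = {0, 2}  B5 = {2, 7}  B6 = {4, 5}  B7 = {4, 6}
Tree: B1–B2, B2–B3, B1–B4, B4–B5, B2–B6, B2–B7
Each bag holds 2 vertices, so the decomposition has width 1, which upper-bounds the treewidth. Any graph with an edge has treewidth ≥ 1, and G has the edge 1–2. Therefore the treewidth is 1.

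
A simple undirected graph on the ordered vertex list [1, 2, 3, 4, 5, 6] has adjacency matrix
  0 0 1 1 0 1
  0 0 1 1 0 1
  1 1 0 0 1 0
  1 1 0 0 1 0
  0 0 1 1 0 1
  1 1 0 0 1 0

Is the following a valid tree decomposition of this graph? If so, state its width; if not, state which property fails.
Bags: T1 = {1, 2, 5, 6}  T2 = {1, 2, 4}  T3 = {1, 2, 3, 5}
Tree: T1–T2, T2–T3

A tree decomposition must satisfy three properties: every vertex lies in some bag; for every edge, both endpoints lie together in some bag; and for every vertex, the bags containing it form a connected subtree. Here edge (5,4) lies in no bag, so the decomposition is invalid.

No — edge (5,4) lies in no bag.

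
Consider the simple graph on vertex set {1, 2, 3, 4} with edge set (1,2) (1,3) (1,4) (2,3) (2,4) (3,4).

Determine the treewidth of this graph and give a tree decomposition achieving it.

Treewidth 3.
One such decomposition:
Bags: B1 = {1, 2, 3, 4}
Tree: (single bag)

With just one bag of size 4, the width is 4 − 1 = 3, so tw(G) ≤ 3. For the lower bound, the 4 vertices {1, 2, 3, 4} are pairwise adjacent, and any tree decomposition puts a clique entirely inside one bag — forcing width ≥ 3. Therefore the treewidth is 3.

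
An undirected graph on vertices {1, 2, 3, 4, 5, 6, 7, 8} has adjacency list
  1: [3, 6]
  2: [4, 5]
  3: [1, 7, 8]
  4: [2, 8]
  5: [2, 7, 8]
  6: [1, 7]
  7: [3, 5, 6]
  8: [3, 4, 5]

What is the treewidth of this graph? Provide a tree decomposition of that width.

Treewidth 2.
Bags: B1 = {1, 3, 6}  B2 = {3, 6, 7}  B3 = {3, 7, 8}  B4 = {5, 7, 8}  B5 = {4, 5, 8}  B6 = {2, 4, 5}
Tree: B1–B2, B2–B3, B3–B4, B4–B5, B5–B6

Every bag has size at most 3, so the width is 3 − 1 = 2 and tw(G) ≤ 2. Since 1–6–7–3–1 is a cycle in G, G is not acyclic. Forests are exactly the graphs of treewidth ≤ 1, so tw(G) ≥ 2. Therefore the treewidth is 2.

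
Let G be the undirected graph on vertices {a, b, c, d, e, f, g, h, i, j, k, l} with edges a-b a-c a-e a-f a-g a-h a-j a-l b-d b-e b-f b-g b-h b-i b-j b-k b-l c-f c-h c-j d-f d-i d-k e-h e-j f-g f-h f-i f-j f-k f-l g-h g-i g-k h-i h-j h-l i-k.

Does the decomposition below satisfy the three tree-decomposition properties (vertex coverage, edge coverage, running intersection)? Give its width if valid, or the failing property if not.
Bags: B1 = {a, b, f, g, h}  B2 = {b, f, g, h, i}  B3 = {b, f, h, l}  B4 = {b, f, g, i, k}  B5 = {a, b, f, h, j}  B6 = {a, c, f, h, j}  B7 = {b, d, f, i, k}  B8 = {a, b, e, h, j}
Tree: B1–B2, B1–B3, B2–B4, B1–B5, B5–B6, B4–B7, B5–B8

A tree decomposition must satisfy three properties: every vertex lies in some bag; for every edge, both endpoints lie together in some bag; and for every vertex, the bags containing it form a connected subtree. Here edge (a,l) lies in no bag, so the decomposition is invalid.

No — edge (a,l) lies in no bag.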